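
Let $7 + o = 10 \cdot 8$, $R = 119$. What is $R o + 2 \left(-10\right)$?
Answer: $8667$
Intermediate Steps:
$o = 73$ ($o = -7 + 10 \cdot 8 = -7 + 80 = 73$)
$R o + 2 \left(-10\right) = 119 \cdot 73 + 2 \left(-10\right) = 8687 - 20 = 8667$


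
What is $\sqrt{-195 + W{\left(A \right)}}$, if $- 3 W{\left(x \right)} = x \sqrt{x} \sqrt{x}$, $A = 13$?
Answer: $\frac{i \sqrt{2262}}{3} \approx 15.854 i$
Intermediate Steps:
$W{\left(x \right)} = - \frac{x^{2}}{3}$ ($W{\left(x \right)} = - \frac{x \sqrt{x} \sqrt{x}}{3} = - \frac{x^{\frac{3}{2}} \sqrt{x}}{3} = - \frac{x^{2}}{3}$)
$\sqrt{-195 + W{\left(A \right)}} = \sqrt{-195 - \frac{13^{2}}{3}} = \sqrt{-195 - \frac{169}{3}} = \sqrt{- \frac{754}{3}} = \frac{i \sqrt{2262}}{3}$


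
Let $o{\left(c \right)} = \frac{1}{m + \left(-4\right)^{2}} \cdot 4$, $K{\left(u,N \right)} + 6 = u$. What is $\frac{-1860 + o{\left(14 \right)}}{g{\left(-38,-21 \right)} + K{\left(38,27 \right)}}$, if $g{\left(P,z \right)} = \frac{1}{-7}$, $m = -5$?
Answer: $- \frac{143192}{2453} \approx -58.374$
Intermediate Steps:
$K{\left(u,N \right)} = -6 + u$
$g{\left(P,z \right)} = - \frac{1}{7}$
$o{\left(c \right)} = \frac{4}{11}$ ($o{\left(c \right)} = \frac{1}{-5 + \left(-4\right)^{2}} \cdot 4 = \frac{1}{-5 + 16} \cdot 4 = \frac{1}{11} \cdot 4 = \frac{4}{11}$)
$\frac{-1860 + o{\left(14 \right)}}{g{\left(-38,-21 \right)} + K{\left(38,27 \right)}} = \frac{-1860 + \frac{4}{11}}{- \frac{1}{7} + \left(-6 + 38\right)} = - \frac{20456}{11 \left(- \frac{1}{7} + 32\right)} = - \frac{20456}{11 \cdot \frac{223}{7}} = \left(- \frac{20456}{11}\right) \frac{7}{223} = - \frac{143192}{2453}$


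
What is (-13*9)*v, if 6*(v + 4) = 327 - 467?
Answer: 3198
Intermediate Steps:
v = -82/3 (v = -4 + (327 - 467)/6 = -4 + (1/6)*(-140) = -4 - 70/3 = -82/3 ≈ -27.333)
(-13*9)*v = -13*9*(-82/3) = -117*(-82/3) = 3198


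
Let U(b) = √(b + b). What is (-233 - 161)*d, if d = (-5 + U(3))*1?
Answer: 1970 - 394*√6 ≈ 1004.9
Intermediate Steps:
U(b) = √2*√b (U(b) = √(2*b) = √2*√b)
d = -5 + √6 (d = (-5 + √2*√3)*1 = (-5 + √6)*1 = -5 + √6 ≈ -2.5505)
(-233 - 161)*d = (-233 - 161)*(-5 + √6) = -394*(-5 + √6) = 1970 - 394*√6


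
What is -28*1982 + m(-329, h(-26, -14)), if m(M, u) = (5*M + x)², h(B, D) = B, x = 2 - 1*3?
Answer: 2653820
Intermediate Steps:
x = -1 (x = 2 - 3 = -1)
m(M, u) = (-1 + 5*M)² (m(M, u) = (5*M - 1)² = (-1 + 5*M)²)
-28*1982 + m(-329, h(-26, -14)) = -28*1982 + (-1 + 5*(-329))² = -55496 + (-1 - 1645)² = -55496 + (-1646)² = -55496 + 2709316 = 2653820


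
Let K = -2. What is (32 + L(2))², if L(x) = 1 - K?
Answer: 1225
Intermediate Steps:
L(x) = 3 (L(x) = 1 - 1*(-2) = 1 + 2 = 3)
(32 + L(2))² = (32 + 3)² = 35² = 1225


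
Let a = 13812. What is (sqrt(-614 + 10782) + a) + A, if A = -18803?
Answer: -4991 + 2*sqrt(2542) ≈ -4890.2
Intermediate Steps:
(sqrt(-614 + 10782) + a) + A = (sqrt(-614 + 10782) + 13812) - 18803 = (sqrt(10168) + 13812) - 18803 = (2*sqrt(2542) + 13812) - 18803 = (13812 + 2*sqrt(2542)) - 18803 = -4991 + 2*sqrt(2542)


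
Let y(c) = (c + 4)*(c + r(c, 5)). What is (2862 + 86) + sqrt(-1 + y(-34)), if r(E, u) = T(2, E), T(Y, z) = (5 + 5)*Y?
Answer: 2948 + sqrt(419) ≈ 2968.5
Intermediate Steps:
T(Y, z) = 10*Y
r(E, u) = 20 (r(E, u) = 10*2 = 20)
y(c) = (4 + c)*(20 + c) (y(c) = (c + 4)*(c + 20) = (4 + c)*(20 + c))
(2862 + 86) + sqrt(-1 + y(-34)) = (2862 + 86) + sqrt(-1 + (80 + (-34)**2 + 24*(-34))) = 2948 + sqrt(-1 + (80 + 1156 - 816)) = 2948 + sqrt(-1 + 420) = 2948 + sqrt(419)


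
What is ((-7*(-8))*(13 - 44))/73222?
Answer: -28/1181 ≈ -0.023709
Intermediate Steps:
((-7*(-8))*(13 - 44))/73222 = (56*(-31))*(1/73222) = -1736*1/73222 = -28/1181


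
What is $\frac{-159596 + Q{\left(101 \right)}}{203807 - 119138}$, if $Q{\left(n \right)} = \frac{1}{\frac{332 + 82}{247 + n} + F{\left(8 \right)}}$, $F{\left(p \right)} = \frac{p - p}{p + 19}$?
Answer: $- \frac{847082}{449397} \approx -1.8849$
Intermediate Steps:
$F{\left(p \right)} = 0$ ($F{\left(p \right)} = \frac{0}{19 + p} = 0$)
$Q{\left(n \right)} = \frac{247}{414} + \frac{n}{414}$ ($Q{\left(n \right)} = \frac{1}{\frac{332 + 82}{247 + n} + 0} = \frac{1}{\frac{414}{247 + n} + 0} = \frac{1}{414 \frac{1}{247 + n}} = \frac{247}{414} + \frac{n}{414}$)
$\frac{-159596 + Q{\left(101 \right)}}{203807 - 119138} = \frac{-159596 + \left(\frac{247}{414} + \frac{1}{414} \cdot 101\right)}{203807 - 119138} = \frac{-159596 + \left(\frac{247}{414} + \frac{101}{414}\right)}{84669} = \left(-159596 + \frac{58}{69}\right) \frac{1}{84669} = \left(- \frac{11012066}{69}\right) \frac{1}{84669} = - \frac{847082}{449397}$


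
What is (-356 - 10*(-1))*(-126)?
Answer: 43596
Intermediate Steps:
(-356 - 10*(-1))*(-126) = (-356 + 10)*(-126) = -346*(-126) = 43596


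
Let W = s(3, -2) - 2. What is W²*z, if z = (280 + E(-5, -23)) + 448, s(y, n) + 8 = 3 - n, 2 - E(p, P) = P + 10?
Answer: 18575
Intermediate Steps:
E(p, P) = -8 - P (E(p, P) = 2 - (P + 10) = 2 - (10 + P) = 2 + (-10 - P) = -8 - P)
s(y, n) = -5 - n (s(y, n) = -8 + (3 - n) = -5 - n)
z = 743 (z = (280 + (-8 - 1*(-23))) + 448 = (280 + (-8 + 23)) + 448 = (280 + 15) + 448 = 295 + 448 = 743)
W = -5 (W = (-5 - 1*(-2)) - 2 = (-5 + 2) - 2 = -3 - 2 = -5)
W²*z = (-5)²*743 = 25*743 = 18575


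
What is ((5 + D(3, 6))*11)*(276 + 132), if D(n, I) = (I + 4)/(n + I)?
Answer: 82280/3 ≈ 27427.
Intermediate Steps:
D(n, I) = (4 + I)/(I + n)
((5 + D(3, 6))*11)*(276 + 132) = ((5 + (4 + 6)/(6 + 3))*11)*(276 + 132) = ((5 + 10/9)*11)*408 = ((55/9)*11)*408 = (605/9)*408 = 82280/3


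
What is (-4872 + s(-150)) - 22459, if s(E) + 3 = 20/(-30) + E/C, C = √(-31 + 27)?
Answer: -82004/3 + 75*I ≈ -27335.0 + 75.0*I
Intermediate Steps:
C = 2*I (C = √(-4) = 2*I ≈ 2.0*I)
s(E) = -11/3 - I*E/2 (s(E) = -3 + (20/(-30) + E/((2*I))) = -3 + (20*(-1/30) + E*(-I/2)) = -3 + (-⅔ - I*E/2) = -11/3 - I*E/2)
(-4872 + s(-150)) - 22459 = (-4872 + (-11/3 - ½*I*(-150))) - 22459 = (-4872 + (-11/3 + 75*I)) - 22459 = (-14627/3 + 75*I) - 22459 = -82004/3 + 75*I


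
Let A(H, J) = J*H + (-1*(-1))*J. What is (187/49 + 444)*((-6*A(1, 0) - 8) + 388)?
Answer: 8338340/49 ≈ 1.7017e+5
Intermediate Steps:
A(H, J) = J + H*J (A(H, J) = H*J + 1*J = H*J + J = J + H*J)
(187/49 + 444)*((-6*A(1, 0) - 8) + 388) = (187/49 + 444)*((-0*(1 + 1) - 8) + 388) = (187*(1/49) + 444)*((-0*2 - 8) + 388) = (187/49 + 444)*((-6*0 - 8) + 388) = 21943*((0 - 8) + 388)/49 = 21943*(-8 + 388)/49 = (21943/49)*380 = 8338340/49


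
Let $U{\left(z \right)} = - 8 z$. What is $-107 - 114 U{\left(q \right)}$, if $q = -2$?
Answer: $-1931$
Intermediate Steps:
$-107 - 114 U{\left(q \right)} = -107 - 114 \left(\left(-8\right) \left(-2\right)\right) = -107 - 1824 = -1931$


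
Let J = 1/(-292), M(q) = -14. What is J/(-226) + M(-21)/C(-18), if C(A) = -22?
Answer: 461955/725912 ≈ 0.63638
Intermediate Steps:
J = -1/292 ≈ -0.0034247
J/(-226) + M(-21)/C(-18) = -1/292/(-226) - 14/(-22) = -1/292*(-1/226) - 14*(-1/22) = 1/65992 + 7/11 = 461955/725912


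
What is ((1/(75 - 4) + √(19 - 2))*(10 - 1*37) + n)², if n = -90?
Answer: 103651002/5041 + 346518*√17/71 ≈ 40685.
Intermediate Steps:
((1/(75 - 4) + √(19 - 2))*(10 - 1*37) + n)² = ((1/(75 - 4) + √(19 - 2))*(10 - 1*37) - 90)² = ((1/71 + √17)*(10 - 37) - 90)² = ((1/71 + √17)*(-27) - 90)² = ((-27/71 - 27*√17) - 90)² = (-6417/71 - 27*√17)²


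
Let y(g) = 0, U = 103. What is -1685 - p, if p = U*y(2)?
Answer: -1685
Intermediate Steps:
p = 0 (p = 103*0 = 0)
-1685 - p = -1685 - 1*0 = -1685 + 0 = -1685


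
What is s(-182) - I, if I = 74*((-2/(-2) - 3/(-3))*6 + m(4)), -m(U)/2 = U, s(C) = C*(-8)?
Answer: 1160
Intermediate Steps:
s(C) = -8*C
m(U) = -2*U
I = 296 (I = 74*((-2/(-2) - 3/(-3))*6 - 2*4) = 74*((-2*(-½) - 3*(-⅓))*6 - 8) = 74*((1 + 1)*6 - 8) = 74*(2*6 - 8) = 74*(12 - 8) = 74*4 = 296)
s(-182) - I = -8*(-182) - 1*296 = 1456 - 296 = 1160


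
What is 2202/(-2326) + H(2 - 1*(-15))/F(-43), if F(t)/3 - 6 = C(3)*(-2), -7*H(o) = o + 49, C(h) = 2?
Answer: -20500/8141 ≈ -2.5181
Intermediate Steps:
H(o) = -7 - o/7 (H(o) = -(o + 49)/7 = -(49 + o)/7 = -7 - o/7)
F(t) = 6 (F(t) = 18 + 3*(2*(-2)) = 18 + 3*(-4) = 18 - 12 = 6)
2202/(-2326) + H(2 - 1*(-15))/F(-43) = 2202/(-2326) + (-7 - (2 - 1*(-15))/7)/6 = 2202*(-1/2326) + (-7 - (2 + 15)/7)*(⅙) = -1101/1163 + (-7 - ⅐*17)*(⅙) = -1101/1163 + (-7 - 17/7)*(⅙) = -1101/1163 - 66/7*⅙ = -1101/1163 - 11/7 = -20500/8141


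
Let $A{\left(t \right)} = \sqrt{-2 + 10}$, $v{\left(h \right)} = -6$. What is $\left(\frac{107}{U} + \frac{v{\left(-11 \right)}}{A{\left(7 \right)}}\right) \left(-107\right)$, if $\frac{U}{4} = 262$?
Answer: $- \frac{11449}{1048} + \frac{321 \sqrt{2}}{2} \approx 216.06$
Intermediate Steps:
$U = 1048$ ($U = 4 \cdot 262 = 1048$)
$A{\left(t \right)} = 2 \sqrt{2}$ ($A{\left(t \right)} = \sqrt{8} = 2 \sqrt{2}$)
$\left(\frac{107}{U} + \frac{v{\left(-11 \right)}}{A{\left(7 \right)}}\right) \left(-107\right) = \left(\frac{107}{1048} - \frac{6}{2 \sqrt{2}}\right) \left(-107\right) = \left(107 \cdot \frac{1}{1048} - 6 \frac{\sqrt{2}}{4}\right) \left(-107\right) = \left(\frac{107}{1048} - \frac{3 \sqrt{2}}{2}\right) \left(-107\right) = - \frac{11449}{1048} + \frac{321 \sqrt{2}}{2}$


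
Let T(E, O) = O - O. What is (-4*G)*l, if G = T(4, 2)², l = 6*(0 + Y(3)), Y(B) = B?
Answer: 0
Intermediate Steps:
T(E, O) = 0
l = 18 (l = 6*(0 + 3) = 6*3 = 18)
G = 0 (G = 0² = 0)
(-4*G)*l = -4*0*18 = 0*18 = 0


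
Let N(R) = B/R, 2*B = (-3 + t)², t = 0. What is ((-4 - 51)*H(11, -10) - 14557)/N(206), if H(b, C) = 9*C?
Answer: -3958084/9 ≈ -4.3979e+5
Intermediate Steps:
B = 9/2 (B = (-3 + 0)²/2 = (½)*(-3)² = (½)*9 = 9/2 ≈ 4.5000)
N(R) = 9/(2*R)
((-4 - 51)*H(11, -10) - 14557)/N(206) = ((-4 - 51)*(9*(-10)) - 14557)/(((9/2)/206)) = (-55*(-90) - 14557)/(((9/2)*(1/206))) = (4950 - 14557)/(9/412) = -9607*412/9 = -3958084/9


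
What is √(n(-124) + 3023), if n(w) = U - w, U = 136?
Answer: 7*√67 ≈ 57.297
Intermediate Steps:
n(w) = 136 - w
√(n(-124) + 3023) = √((136 - 1*(-124)) + 3023) = √((136 + 124) + 3023) = √(260 + 3023) = √3283 = 7*√67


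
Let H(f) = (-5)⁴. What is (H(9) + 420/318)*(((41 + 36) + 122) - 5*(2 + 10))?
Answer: 4614105/53 ≈ 87059.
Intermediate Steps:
H(f) = 625
(H(9) + 420/318)*(((41 + 36) + 122) - 5*(2 + 10)) = (625 + 420/318)*(((41 + 36) + 122) - 5*(2 + 10)) = (625 + 420*(1/318))*((77 + 122) - 5*12) = (625 + 70/53)*(199 - 60) = (33195/53)*139 = 4614105/53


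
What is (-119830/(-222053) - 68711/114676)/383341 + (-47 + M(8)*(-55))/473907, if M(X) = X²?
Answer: -1658086667210672297/220286702160512758316 ≈ -0.0075269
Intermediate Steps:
(-119830/(-222053) - 68711/114676)/383341 + (-47 + M(8)*(-55))/473907 = (-119830/(-222053) - 68711/114676)/383341 + (-47 + 8²*(-55))/473907 = (-119830*(-1/222053) - 68711*1/114676)*(1/383341) + (-47 + 64*(-55))*(1/473907) = (119830/222053 - 68711/114676)*(1/383341) + (-47 - 3520)*(1/473907) = -1515858603/25464149828*1/383341 - 3567*1/473907 = -216551229/1394493237030764 - 1189/157969 = -1658086667210672297/220286702160512758316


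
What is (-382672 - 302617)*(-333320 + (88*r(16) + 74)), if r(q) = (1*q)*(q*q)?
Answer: -18641231378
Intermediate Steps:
r(q) = q³ (r(q) = q*q² = q³)
(-382672 - 302617)*(-333320 + (88*r(16) + 74)) = (-382672 - 302617)*(-333320 + (88*16³ + 74)) = -685289*(-333320 + (88*4096 + 74)) = -685289*(-333320 + (360448 + 74)) = -685289*(-333320 + 360522) = -685289*27202 = -18641231378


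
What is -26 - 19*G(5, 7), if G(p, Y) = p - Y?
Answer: 12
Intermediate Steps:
-26 - 19*G(5, 7) = -26 - 19*(5 - 1*7) = -26 - 19*(5 - 7) = -26 - 19*(-2) = -26 + 38 = 12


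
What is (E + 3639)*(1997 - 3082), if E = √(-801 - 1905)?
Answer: -3948315 - 1085*I*√2706 ≈ -3.9483e+6 - 56441.0*I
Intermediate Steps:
E = I*√2706 (E = √(-2706) = I*√2706 ≈ 52.019*I)
(E + 3639)*(1997 - 3082) = (I*√2706 + 3639)*(1997 - 3082) = (3639 + I*√2706)*(-1085) = -3948315 - 1085*I*√2706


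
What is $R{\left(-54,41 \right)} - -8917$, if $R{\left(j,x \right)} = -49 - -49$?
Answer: $8917$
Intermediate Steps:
$R{\left(j,x \right)} = 0$ ($R{\left(j,x \right)} = -49 + 49 = 0$)
$R{\left(-54,41 \right)} - -8917 = 0 - -8917 = 0 + 8917 = 8917$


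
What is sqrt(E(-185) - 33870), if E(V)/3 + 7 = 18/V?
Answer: I*sqrt(1159929465)/185 ≈ 184.1*I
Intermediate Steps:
E(V) = -21 + 54/V (E(V) = -21 + 3*(18/V) = -21 + 54/V)
sqrt(E(-185) - 33870) = sqrt((-21 + 54/(-185)) - 33870) = sqrt((-21 + 54*(-1/185)) - 33870) = sqrt((-21 - 54/185) - 33870) = sqrt(-3939/185 - 33870) = sqrt(-6269889/185) = I*sqrt(1159929465)/185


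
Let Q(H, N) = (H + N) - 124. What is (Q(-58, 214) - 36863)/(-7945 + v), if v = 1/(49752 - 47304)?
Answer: 90162288/19449359 ≈ 4.6357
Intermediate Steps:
Q(H, N) = -124 + H + N
v = 1/2448 ≈ 0.00040850
(Q(-58, 214) - 36863)/(-7945 + v) = ((-124 - 58 + 214) - 36863)/(-7945 + 1/2448) = (32 - 36863)/(-19449359/2448) = -36831*(-2448/19449359) = 90162288/19449359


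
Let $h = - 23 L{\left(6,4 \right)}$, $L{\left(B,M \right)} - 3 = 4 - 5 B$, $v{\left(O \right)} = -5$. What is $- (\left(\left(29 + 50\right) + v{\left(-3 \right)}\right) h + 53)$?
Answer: $-39199$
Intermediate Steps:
$L{\left(B,M \right)} = 7 - 5 B$ ($L{\left(B,M \right)} = 3 - \left(-4 + 5 B\right) = 7 - 5 B$)
$h = 529$ ($h = - 23 \left(7 - 30\right) = \left(-23\right) \left(-23\right) = 529$)
$- (\left(\left(29 + 50\right) + v{\left(-3 \right)}\right) h + 53) = - (\left(\left(29 + 50\right) - 5\right) 529 + 53) = - (\left(79 - 5\right) 529 + 53) = - (74 \cdot 529 + 53) = - (39146 + 53) = \left(-1\right) 39199 = -39199$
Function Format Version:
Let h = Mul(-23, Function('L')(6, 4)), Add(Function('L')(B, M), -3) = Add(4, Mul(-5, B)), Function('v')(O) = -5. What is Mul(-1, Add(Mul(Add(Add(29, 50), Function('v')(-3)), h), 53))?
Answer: -39199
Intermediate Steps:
Function('L')(B, M) = Add(7, Mul(-5, B)) (Function('L')(B, M) = Add(3, Add(4, Mul(-5, B))) = Add(7, Mul(-5, B)))
h = 529 (h = Mul(-23, Add(7, Mul(-5, 6))) = Mul(-23, Add(7, -30)) = Mul(-23, -23) = 529)
Mul(-1, Add(Mul(Add(Add(29, 50), Function('v')(-3)), h), 53)) = Mul(-1, Add(Mul(Add(Add(29, 50), -5), 529), 53)) = Mul(-1, Add(Mul(Add(79, -5), 529), 53)) = Mul(-1, Add(Mul(74, 529), 53)) = Mul(-1, Add(39146, 53)) = Mul(-1, 39199) = -39199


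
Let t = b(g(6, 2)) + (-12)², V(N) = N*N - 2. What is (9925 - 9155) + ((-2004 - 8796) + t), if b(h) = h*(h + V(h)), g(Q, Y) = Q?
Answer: -9646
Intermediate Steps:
V(N) = -2 + N² (V(N) = N² - 2 = -2 + N²)
b(h) = h*(-2 + h + h²) (b(h) = h*(h + (-2 + h²)) = h*(-2 + h + h²))
t = 384 (t = 6*(-2 + 6 + 6²) + (-12)² = 6*(-2 + 6 + 36) + 144 = 6*40 + 144 = 240 + 144 = 384)
(9925 - 9155) + ((-2004 - 8796) + t) = (9925 - 9155) + ((-2004 - 8796) + 384) = 770 + (-10800 + 384) = 770 - 10416 = -9646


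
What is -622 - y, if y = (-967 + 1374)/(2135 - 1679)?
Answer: -284039/456 ≈ -622.89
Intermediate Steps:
y = 407/456 ≈ 0.89254
-622 - y = -622 - 1*407/456 = -622 - 407/456 = -284039/456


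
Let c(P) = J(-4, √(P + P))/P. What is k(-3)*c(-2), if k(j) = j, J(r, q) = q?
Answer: 3*I ≈ 3.0*I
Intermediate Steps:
c(P) = √2/√P (c(P) = √(P + P)/P = √(2*P)/P = (√2*√P)/P = √2/√P)
k(-3)*c(-2) = -3*√2/√(-2) = -3*√2*(-I*√2/2) = -(-3)*I = 3*I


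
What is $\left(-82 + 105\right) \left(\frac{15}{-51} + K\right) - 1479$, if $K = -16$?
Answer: $- \frac{31514}{17} \approx -1853.8$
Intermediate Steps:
$\left(-82 + 105\right) \left(\frac{15}{-51} + K\right) - 1479 = \left(-82 + 105\right) \left(\frac{15}{-51} - 16\right) - 1479 = 23 \left(15 \left(- \frac{1}{51}\right) - 16\right) - 1479 = 23 \left(- \frac{5}{17} - 16\right) - 1479 = 23 \left(- \frac{277}{17}\right) - 1479 = - \frac{6371}{17} - 1479 = - \frac{31514}{17}$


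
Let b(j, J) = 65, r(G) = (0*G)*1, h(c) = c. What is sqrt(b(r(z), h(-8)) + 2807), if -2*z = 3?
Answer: 2*sqrt(718) ≈ 53.591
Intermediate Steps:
z = -3/2 (z = -1/2*3 = -3/2 ≈ -1.5000)
r(G) = 0 (r(G) = 0*1 = 0)
sqrt(b(r(z), h(-8)) + 2807) = sqrt(65 + 2807) = sqrt(2872) = 2*sqrt(718)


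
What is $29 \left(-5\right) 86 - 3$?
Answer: $-12473$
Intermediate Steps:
$29 \left(-5\right) 86 - 3 = \left(-145\right) 86 - 3 = -12470 - 3 = -12473$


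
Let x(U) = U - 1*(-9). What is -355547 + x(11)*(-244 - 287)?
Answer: -366167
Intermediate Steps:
x(U) = 9 + U (x(U) = U + 9 = 9 + U)
-355547 + x(11)*(-244 - 287) = -355547 + (9 + 11)*(-244 - 287) = -355547 + 20*(-531) = -355547 - 10620 = -366167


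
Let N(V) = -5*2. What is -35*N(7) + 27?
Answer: 377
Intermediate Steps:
N(V) = -10
-35*N(7) + 27 = -35*(-10) + 27 = 350 + 27 = 377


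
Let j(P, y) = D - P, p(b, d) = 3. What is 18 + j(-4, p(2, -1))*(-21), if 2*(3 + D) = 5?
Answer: -111/2 ≈ -55.500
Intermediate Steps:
D = -½ (D = -3 + (½)*5 = -3 + 5/2 = -½ ≈ -0.50000)
j(P, y) = -½ - P
18 + j(-4, p(2, -1))*(-21) = 18 + (-½ - 1*(-4))*(-21) = 18 + (-½ + 4)*(-21) = 18 + (7/2)*(-21) = 18 - 147/2 = -111/2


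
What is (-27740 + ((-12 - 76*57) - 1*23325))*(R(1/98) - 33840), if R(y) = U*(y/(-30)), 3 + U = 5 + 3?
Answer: 1102523904689/588 ≈ 1.8750e+9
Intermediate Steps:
U = 5 (U = -3 + (5 + 3) = -3 + 8 = 5)
R(y) = -y/6 (R(y) = 5*(y/(-30)) = 5*(y*(-1/30)) = 5*(-y/30) = -y/6)
(-27740 + ((-12 - 76*57) - 1*23325))*(R(1/98) - 33840) = (-27740 + ((-12 - 76*57) - 1*23325))*(-1/6/98 - 33840) = (-27740 + ((-12 - 4332) - 23325))*(-1/6*1/98 - 33840) = (-27740 + (-4344 - 23325))*(-1/588 - 33840) = (-27740 - 27669)*(-19897921/588) = -55409*(-19897921/588) = 1102523904689/588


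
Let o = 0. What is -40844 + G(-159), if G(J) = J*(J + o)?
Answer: -15563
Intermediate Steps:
G(J) = J**2 (G(J) = J*(J + 0) = J*J = J**2)
-40844 + G(-159) = -40844 + (-159)**2 = -40844 + 25281 = -15563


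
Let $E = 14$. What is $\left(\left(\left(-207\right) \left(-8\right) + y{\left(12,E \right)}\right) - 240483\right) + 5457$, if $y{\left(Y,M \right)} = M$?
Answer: $-233356$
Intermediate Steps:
$\left(\left(\left(-207\right) \left(-8\right) + y{\left(12,E \right)}\right) - 240483\right) + 5457 = \left(\left(\left(-207\right) \left(-8\right) + 14\right) - 240483\right) + 5457 = \left(\left(1656 + 14\right) - 240483\right) + 5457 = \left(1670 - 240483\right) + 5457 = -238813 + 5457 = -233356$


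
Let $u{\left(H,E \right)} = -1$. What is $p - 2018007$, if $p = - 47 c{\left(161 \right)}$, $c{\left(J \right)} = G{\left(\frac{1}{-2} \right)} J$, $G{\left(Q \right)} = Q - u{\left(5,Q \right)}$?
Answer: $- \frac{4043581}{2} \approx -2.0218 \cdot 10^{6}$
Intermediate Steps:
$G{\left(Q \right)} = 1 + Q$ ($G{\left(Q \right)} = Q - -1 = Q + 1 = 1 + Q$)
$c{\left(J \right)} = \frac{J}{2}$ ($c{\left(J \right)} = \left(1 + \frac{1}{-2}\right) J = \left(1 - \frac{1}{2}\right) J = \frac{J}{2}$)
$p = - \frac{7567}{2}$ ($p = - 47 \cdot \frac{1}{2} \cdot 161 = \left(-47\right) \frac{161}{2} = - \frac{7567}{2} \approx -3783.5$)
$p - 2018007 = - \frac{7567}{2} - 2018007 = - \frac{4043581}{2}$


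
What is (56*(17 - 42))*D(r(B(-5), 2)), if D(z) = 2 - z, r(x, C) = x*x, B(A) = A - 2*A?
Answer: 32200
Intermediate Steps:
B(A) = -A
r(x, C) = x²
(56*(17 - 42))*D(r(B(-5), 2)) = (56*(17 - 42))*(2 - (-1*(-5))²) = (56*(-25))*(2 - 1*5²) = -1400*(2 - 1*25) = -1400*(2 - 25) = -1400*(-23) = 32200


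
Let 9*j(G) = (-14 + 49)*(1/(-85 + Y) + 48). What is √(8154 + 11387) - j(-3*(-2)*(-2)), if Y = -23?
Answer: -181405/972 + √19541 ≈ -46.842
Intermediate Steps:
j(G) = 181405/972 (j(G) = ((-14 + 49)*(1/(-85 - 23) + 48))/9 = (35*(1/(-108) + 48))/9 = (35*(-1/108 + 48))/9 = (35*(5183/108))/9 = (⅑)*(181405/108) = 181405/972)
√(8154 + 11387) - j(-3*(-2)*(-2)) = √(8154 + 11387) - 1*181405/972 = √19541 - 181405/972 = -181405/972 + √19541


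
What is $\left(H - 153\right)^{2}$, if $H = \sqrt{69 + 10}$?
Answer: $\left(153 - \sqrt{79}\right)^{2} \approx 20768.0$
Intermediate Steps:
$H = \sqrt{79} \approx 8.8882$
$\left(H - 153\right)^{2} = \left(\sqrt{79} - 153\right)^{2} = \left(-153 + \sqrt{79}\right)^{2}$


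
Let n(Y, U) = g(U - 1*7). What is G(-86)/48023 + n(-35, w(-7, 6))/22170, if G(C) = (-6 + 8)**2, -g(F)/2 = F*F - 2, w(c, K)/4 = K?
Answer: -13738261/532334955 ≈ -0.025808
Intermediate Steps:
w(c, K) = 4*K
g(F) = 4 - 2*F**2 (g(F) = -2*(F*F - 2) = -2*(F**2 - 2) = -2*(-2 + F**2) = 4 - 2*F**2)
n(Y, U) = 4 - 2*(-7 + U)**2 (n(Y, U) = 4 - 2*(U - 1*7)**2 = 4 - 2*(U - 7)**2 = 4 - 2*(-7 + U)**2)
G(C) = 4 (G(C) = 2**2 = 4)
G(-86)/48023 + n(-35, w(-7, 6))/22170 = 4/48023 + (4 - 2*(-7 + 4*6)**2)/22170 = 4*(1/48023) + (4 - 2*(-7 + 24)**2)*(1/22170) = 4/48023 + (4 - 2*17**2)*(1/22170) = 4/48023 + (4 - 2*289)*(1/22170) = 4/48023 + (4 - 578)*(1/22170) = 4/48023 - 574*1/22170 = 4/48023 - 287/11085 = -13738261/532334955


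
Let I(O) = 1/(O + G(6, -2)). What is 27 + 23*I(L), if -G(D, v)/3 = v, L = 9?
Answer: 428/15 ≈ 28.533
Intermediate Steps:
G(D, v) = -3*v
I(O) = 1/(6 + O) (I(O) = 1/(O - 3*(-2)) = 1/(O + 6) = 1/(6 + O))
27 + 23*I(L) = 27 + 23/(6 + 9) = 27 + 23/15 = 428/15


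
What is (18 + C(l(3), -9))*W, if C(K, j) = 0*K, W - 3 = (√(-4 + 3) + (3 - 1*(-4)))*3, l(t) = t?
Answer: 432 + 54*I ≈ 432.0 + 54.0*I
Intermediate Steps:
W = 24 + 3*I (W = 3 + (√(-4 + 3) + (3 - 1*(-4)))*3 = 3 + (√(-1) + (3 + 4))*3 = 3 + (I + 7)*3 = 3 + (7 + I)*3 = 3 + (21 + 3*I) = 24 + 3*I ≈ 24.0 + 3.0*I)
C(K, j) = 0
(18 + C(l(3), -9))*W = (18 + 0)*(24 + 3*I) = 18*(24 + 3*I) = 432 + 54*I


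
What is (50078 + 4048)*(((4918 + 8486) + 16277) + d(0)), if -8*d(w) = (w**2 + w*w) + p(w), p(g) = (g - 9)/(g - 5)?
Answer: 32130032553/20 ≈ 1.6065e+9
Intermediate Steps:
p(g) = (-9 + g)/(-5 + g)
d(w) = -w**2/4 - (-9 + w)/(8*(-5 + w)) (d(w) = -((w**2 + w*w) + (-9 + w)/(-5 + w))/8 = -((w**2 + w**2) + (-9 + w)/(-5 + w))/8 = -(2*w**2 + (-9 + w)/(-5 + w))/8 = -w**2/4 - (-9 + w)/(8*(-5 + w)))
(50078 + 4048)*(((4918 + 8486) + 16277) + d(0)) = (50078 + 4048)*(((4918 + 8486) + 16277) + (9 - 1*0 + 2*0**2*(5 - 1*0))/(8*(-5 + 0))) = 54126*((13404 + 16277) + (1/8)*(9 + 0 + 2*0*(5 + 0))/(-5)) = 54126*(29681 + (1/8)*(-1/5)*(9 + 0 + 2*0*5)) = 54126*(29681 + (1/8)*(-1/5)*(9 + 0 + 0)) = 54126*(29681 + (1/8)*(-1/5)*9) = 54126*(29681 - 9/40) = 54126*(1187231/40) = 32130032553/20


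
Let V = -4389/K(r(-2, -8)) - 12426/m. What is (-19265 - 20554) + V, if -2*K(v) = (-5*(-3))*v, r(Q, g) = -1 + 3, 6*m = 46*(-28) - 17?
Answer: -5723044/145 ≈ -39469.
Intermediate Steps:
m = -435/2 (m = (46*(-28) - 17)/6 = (-1288 - 17)/6 = (⅙)*(-1305) = -435/2 ≈ -217.50)
r(Q, g) = 2
K(v) = -15*v/2 (K(v) = -(-5*(-3))*v/2 = -15*v/2)
V = 50711/145 (V = -4389/((-15/2*2)) - 12426/(-435/2) = -4389/(-15) - 12426*(-2/435) = -4389*(-1/15) + 8284/145 = 1463/5 + 8284/145 = 50711/145 ≈ 349.73)
(-19265 - 20554) + V = (-19265 - 20554) + 50711/145 = -39819 + 50711/145 = -5723044/145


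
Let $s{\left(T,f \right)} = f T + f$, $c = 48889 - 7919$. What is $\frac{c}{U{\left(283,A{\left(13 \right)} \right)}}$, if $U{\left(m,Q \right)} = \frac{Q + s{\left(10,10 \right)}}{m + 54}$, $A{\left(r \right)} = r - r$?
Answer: $\frac{1380689}{11} \approx 1.2552 \cdot 10^{5}$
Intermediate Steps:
$c = 40970$ ($c = 48889 - 7919 = 40970$)
$s{\left(T,f \right)} = f + T f$ ($s{\left(T,f \right)} = T f + f = f + T f$)
$A{\left(r \right)} = 0$
$U{\left(m,Q \right)} = \frac{110 + Q}{54 + m}$ ($U{\left(m,Q \right)} = \frac{Q + 10 \left(1 + 10\right)}{m + 54} = \frac{Q + 10 \cdot 11}{54 + m} = \frac{Q + 110}{54 + m} = \frac{110 + Q}{54 + m}$)
$\frac{c}{U{\left(283,A{\left(13 \right)} \right)}} = \frac{40970}{\frac{1}{54 + 283} \left(110 + 0\right)} = \frac{40970}{\frac{1}{337} \cdot 110} = \frac{40970}{\frac{110}{337}} = 40970 \cdot \frac{337}{110} = \frac{1380689}{11}$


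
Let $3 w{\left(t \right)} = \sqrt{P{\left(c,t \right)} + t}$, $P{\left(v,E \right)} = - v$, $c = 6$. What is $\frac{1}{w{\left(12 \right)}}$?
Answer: $\frac{\sqrt{6}}{2} \approx 1.2247$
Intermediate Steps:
$w{\left(t \right)} = \frac{\sqrt{-6 + t}}{3}$ ($w{\left(t \right)} = \frac{\sqrt{\left(-1\right) 6 + t}}{3} = \frac{\sqrt{-6 + t}}{3}$)
$\frac{1}{w{\left(12 \right)}} = \frac{1}{\frac{1}{3} \sqrt{-6 + 12}} = \frac{1}{\frac{1}{3} \sqrt{6}} = \frac{\sqrt{6}}{2}$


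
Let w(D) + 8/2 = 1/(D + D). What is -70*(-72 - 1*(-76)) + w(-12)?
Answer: -6817/24 ≈ -284.04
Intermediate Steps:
w(D) = -4 + 1/(2*D) (w(D) = -4 + 1/(D + D) = -4 + 1/(2*D))
-70*(-72 - 1*(-76)) + w(-12) = -70*(-72 - 1*(-76)) + (-4 + (½)/(-12)) = -70*(-72 + 76) + (-4 + (½)*(-1/12)) = -70*4 + (-4 - 1/24) = -280 - 97/24 = -6817/24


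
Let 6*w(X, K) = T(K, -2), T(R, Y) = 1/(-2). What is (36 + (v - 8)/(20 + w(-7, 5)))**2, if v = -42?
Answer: 64064016/57121 ≈ 1121.5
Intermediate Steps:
T(R, Y) = -1/2
w(X, K) = -1/12 (w(X, K) = (1/6)*(-1/2) = -1/12)
(36 + (v - 8)/(20 + w(-7, 5)))**2 = (36 + (-42 - 8)/(20 - 1/12))**2 = (36 - 50/239/12)**2 = (36 - 50*12/239)**2 = (36 - 600/239)**2 = (8004/239)**2 = 64064016/57121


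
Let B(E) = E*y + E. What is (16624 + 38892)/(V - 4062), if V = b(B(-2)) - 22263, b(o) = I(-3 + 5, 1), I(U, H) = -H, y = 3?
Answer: -27758/13163 ≈ -2.1088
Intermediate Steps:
B(E) = 4*E (B(E) = E*3 + E = 3*E + E = 4*E)
b(o) = -1 (b(o) = -1*1 = -1)
V = -22264 (V = -1 - 22263 = -22264)
(16624 + 38892)/(V - 4062) = (16624 + 38892)/(-22264 - 4062) = 55516/(-26326) = 55516*(-1/26326) = -27758/13163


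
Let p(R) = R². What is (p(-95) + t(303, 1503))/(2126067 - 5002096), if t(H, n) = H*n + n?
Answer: -465937/2876029 ≈ -0.16201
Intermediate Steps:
t(H, n) = n + H*n
(p(-95) + t(303, 1503))/(2126067 - 5002096) = ((-95)² + 1503*(1 + 303))/(2126067 - 5002096) = (9025 + 1503*304)/(-2876029) = (9025 + 456912)*(-1/2876029) = 465937*(-1/2876029) = -465937/2876029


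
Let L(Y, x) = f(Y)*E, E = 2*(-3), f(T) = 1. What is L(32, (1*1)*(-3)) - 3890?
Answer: -3896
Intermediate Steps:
E = -6
L(Y, x) = -6 (L(Y, x) = 1*(-6) = -6)
L(32, (1*1)*(-3)) - 3890 = -6 - 3890 = -3896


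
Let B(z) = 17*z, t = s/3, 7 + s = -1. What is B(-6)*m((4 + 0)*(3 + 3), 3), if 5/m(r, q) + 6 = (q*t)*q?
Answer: 17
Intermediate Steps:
s = -8 (s = -7 - 1 = -8)
t = -8/3 ≈ -2.6667
m(r, q) = 5/(-6 - 8*q²/3) (m(r, q) = 5/(-6 + (q*(-8/3))*q) = 5/(-6 + (-8*q/3)*q) = 5/(-6 - 8*q²/3))
B(-6)*m((4 + 0)*(3 + 3), 3) = (17*(-6))*(-15/(18 + 8*3²)) = -(-1530)/(18 + 8*9) = -(-1530)/(18 + 72) = -(-1530)/90 = -102*(-⅙) = 17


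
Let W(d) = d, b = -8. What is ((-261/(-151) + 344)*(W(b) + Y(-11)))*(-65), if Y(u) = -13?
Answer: 71259825/151 ≈ 4.7192e+5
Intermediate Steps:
((-261/(-151) + 344)*(W(b) + Y(-11)))*(-65) = ((-261/(-151) + 344)*(-8 - 13))*(-65) = ((-261*(-1/151) + 344)*(-21))*(-65) = ((261/151 + 344)*(-21))*(-65) = ((52205/151)*(-21))*(-65) = -1096305/151*(-65) = 71259825/151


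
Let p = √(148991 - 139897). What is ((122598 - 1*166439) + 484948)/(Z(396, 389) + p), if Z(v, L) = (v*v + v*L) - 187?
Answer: 137040035011/96517703835 - 441107*√9094/96517703835 ≈ 1.4194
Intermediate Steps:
p = √9094 ≈ 95.362
Z(v, L) = -187 + v² + L*v (Z(v, L) = (v² + L*v) - 187 = -187 + v² + L*v)
((122598 - 1*166439) + 484948)/(Z(396, 389) + p) = ((122598 - 1*166439) + 484948)/((-187 + 396² + 389*396) + √9094) = ((122598 - 166439) + 484948)/((-187 + 156816 + 154044) + √9094) = (-43841 + 484948)/(310673 + √9094) = 441107/(310673 + √9094)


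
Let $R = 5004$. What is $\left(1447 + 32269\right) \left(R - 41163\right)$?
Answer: $-1219136844$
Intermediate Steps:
$\left(1447 + 32269\right) \left(R - 41163\right) = \left(1447 + 32269\right) \left(5004 - 41163\right) = 33716 \left(-36159\right) = -1219136844$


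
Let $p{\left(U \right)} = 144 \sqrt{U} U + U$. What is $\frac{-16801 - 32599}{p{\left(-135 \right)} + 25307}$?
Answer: $- \frac{77718550}{3228247849} - \frac{180063000 i \sqrt{15}}{3228247849} \approx -0.024075 - 0.21602 i$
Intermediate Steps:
$p{\left(U \right)} = U + 144 U^{\frac{3}{2}}$ ($p{\left(U \right)} = 144 U^{\frac{3}{2}} + U = U + 144 U^{\frac{3}{2}}$)
$\frac{-16801 - 32599}{p{\left(-135 \right)} + 25307} = \frac{-16801 - 32599}{\left(-135 + 144 \left(-135\right)^{\frac{3}{2}}\right) + 25307} = - \frac{49400}{\left(-135 + 144 \left(- 405 i \sqrt{15}\right)\right) + 25307} = - \frac{49400}{\left(-135 - 58320 i \sqrt{15}\right) + 25307} = - \frac{49400}{25172 - 58320 i \sqrt{15}}$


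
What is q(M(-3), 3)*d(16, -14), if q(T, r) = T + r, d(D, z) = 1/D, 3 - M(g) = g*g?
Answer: -3/16 ≈ -0.18750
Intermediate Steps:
M(g) = 3 - g² (M(g) = 3 - g*g = 3 - g²)
q(M(-3), 3)*d(16, -14) = ((3 - 1*(-3)²) + 3)/16 = ((3 - 1*9) + 3)*(1/16) = ((3 - 9) + 3)*(1/16) = (-6 + 3)*(1/16) = -3*1/16 = -3/16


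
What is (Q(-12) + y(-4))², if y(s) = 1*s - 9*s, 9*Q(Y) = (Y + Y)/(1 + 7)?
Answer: 9025/9 ≈ 1002.8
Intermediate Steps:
Q(Y) = Y/36 (Q(Y) = ((Y + Y)/(1 + 7))/9 = ((2*Y)/8)/9 = ((2*Y)*(⅛))/9 = (Y/4)/9 = Y/36)
y(s) = -8*s (y(s) = s - 9*s = -8*s)
(Q(-12) + y(-4))² = ((1/36)*(-12) - 8*(-4))² = (-⅓ + 32)² = (95/3)² = 9025/9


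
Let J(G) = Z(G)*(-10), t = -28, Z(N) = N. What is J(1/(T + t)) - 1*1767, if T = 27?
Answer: -1757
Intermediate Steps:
J(G) = -10*G (J(G) = G*(-10) = -10*G)
J(1/(T + t)) - 1*1767 = -10/(27 - 28) - 1*1767 = -10/(-1) - 1767 = -10*(-1) - 1767 = 10 - 1767 = -1757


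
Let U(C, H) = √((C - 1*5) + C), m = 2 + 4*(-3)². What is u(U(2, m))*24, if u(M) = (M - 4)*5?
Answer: -480 + 120*I ≈ -480.0 + 120.0*I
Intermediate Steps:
m = 38 (m = 2 + 4*9 = 2 + 36 = 38)
U(C, H) = √(-5 + 2*C) (U(C, H) = √((C - 5) + C) = √((-5 + C) + C) = √(-5 + 2*C))
u(M) = -20 + 5*M (u(M) = (-4 + M)*5 = -20 + 5*M)
u(U(2, m))*24 = (-20 + 5*√(-5 + 2*2))*24 = (-20 + 5*√(-5 + 4))*24 = (-20 + 5*√(-1))*24 = (-20 + 5*I)*24 = -480 + 120*I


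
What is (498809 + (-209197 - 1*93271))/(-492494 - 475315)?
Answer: -65447/322603 ≈ -0.20287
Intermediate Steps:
(498809 + (-209197 - 1*93271))/(-492494 - 475315) = (498809 + (-209197 - 93271))/(-967809) = (498809 - 302468)*(-1/967809) = 196341*(-1/967809) = -65447/322603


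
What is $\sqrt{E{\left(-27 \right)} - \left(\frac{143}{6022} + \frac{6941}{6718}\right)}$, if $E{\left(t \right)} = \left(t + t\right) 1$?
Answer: $\frac{i \sqrt{5631882613262410}}{10113949} \approx 7.42 i$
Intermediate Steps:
$E{\left(t \right)} = 2 t$ ($E{\left(t \right)} = 2 t 1 = 2 t$)
$\sqrt{E{\left(-27 \right)} - \left(\frac{143}{6022} + \frac{6941}{6718}\right)} = \sqrt{2 \left(-27\right) - \left(\frac{143}{6022} + \frac{6941}{6718}\right)} = \sqrt{-54 - \frac{10689844}{10113949}} = \sqrt{- \frac{556843090}{10113949}} = \frac{i \sqrt{5631882613262410}}{10113949}$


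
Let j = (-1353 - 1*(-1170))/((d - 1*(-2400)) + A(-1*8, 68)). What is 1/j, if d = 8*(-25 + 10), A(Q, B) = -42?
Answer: -746/61 ≈ -12.230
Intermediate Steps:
d = -120 (d = 8*(-15) = -120)
j = -61/746 (j = (-1353 - 1*(-1170))/((-120 - 1*(-2400)) - 42) = (-1353 + 1170)/((-120 + 2400) - 42) = -183/(2280 - 42) = -183/2238 = -183*1/2238 = -61/746 ≈ -0.081769)
1/j = 1/(-61/746) = -746/61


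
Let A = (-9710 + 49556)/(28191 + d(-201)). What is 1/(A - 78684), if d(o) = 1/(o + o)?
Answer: -11332781/891692522112 ≈ -1.2709e-5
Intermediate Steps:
d(o) = 1/(2*o)
A = 16018092/11332781 (A = (-9710 + 49556)/(28191 + (½)/(-201)) = 39846/(28191 + (½)*(-1/201)) = 39846/(28191 - 1/402) = 39846/(11332781/402) = 39846*(402/11332781) = 16018092/11332781 ≈ 1.4134)
1/(A - 78684) = 1/(16018092/11332781 - 78684) = 1/(-891692522112/11332781) = -11332781/891692522112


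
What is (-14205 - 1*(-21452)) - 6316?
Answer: 931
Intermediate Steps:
(-14205 - 1*(-21452)) - 6316 = (-14205 + 21452) - 6316 = 7247 - 6316 = 931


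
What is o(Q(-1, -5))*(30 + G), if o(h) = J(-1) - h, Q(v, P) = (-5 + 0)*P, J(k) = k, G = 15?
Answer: -1170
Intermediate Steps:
Q(v, P) = -5*P
o(h) = -1 - h
o(Q(-1, -5))*(30 + G) = (-1 - (-5)*(-5))*(30 + 15) = (-1 - 1*25)*45 = (-1 - 25)*45 = -26*45 = -1170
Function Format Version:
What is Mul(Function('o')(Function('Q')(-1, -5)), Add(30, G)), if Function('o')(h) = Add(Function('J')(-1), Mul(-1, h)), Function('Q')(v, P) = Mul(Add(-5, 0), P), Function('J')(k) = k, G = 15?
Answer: -1170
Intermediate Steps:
Function('Q')(v, P) = Mul(-5, P)
Function('o')(h) = Add(-1, Mul(-1, h))
Mul(Function('o')(Function('Q')(-1, -5)), Add(30, G)) = Mul(Add(-1, Mul(-1, Mul(-5, -5))), Add(30, 15)) = Mul(Add(-1, Mul(-1, 25)), 45) = Mul(Add(-1, -25), 45) = Mul(-26, 45) = -1170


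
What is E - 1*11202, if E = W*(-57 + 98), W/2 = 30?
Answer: -8742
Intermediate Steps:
W = 60 (W = 2*30 = 60)
E = 2460 (E = 60*(-57 + 98) = 60*41 = 2460)
E - 1*11202 = 2460 - 1*11202 = 2460 - 11202 = -8742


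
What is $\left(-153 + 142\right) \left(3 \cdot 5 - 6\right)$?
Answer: $-99$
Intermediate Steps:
$\left(-153 + 142\right) \left(3 \cdot 5 - 6\right) = - 11 \left(15 - 6\right) = \left(-11\right) 9 = -99$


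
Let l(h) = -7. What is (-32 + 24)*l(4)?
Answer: 56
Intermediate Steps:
(-32 + 24)*l(4) = (-32 + 24)*(-7) = -8*(-7) = 56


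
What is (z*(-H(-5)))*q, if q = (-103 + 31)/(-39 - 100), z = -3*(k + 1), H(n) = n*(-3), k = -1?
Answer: 0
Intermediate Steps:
H(n) = -3*n
z = 0 (z = -3*(-1 + 1) = -3*0 = 0)
q = 72/139 (q = -72/(-139) = -72*(-1/139) = 72/139 ≈ 0.51799)
(z*(-H(-5)))*q = (0*(-(-3)*(-5)))*(72/139) = (0*(-1*15))*(72/139) = (0*(-15))*(72/139) = 0*(72/139) = 0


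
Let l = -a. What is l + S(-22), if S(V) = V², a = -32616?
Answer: 33100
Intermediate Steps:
l = 32616 (l = -1*(-32616) = 32616)
l + S(-22) = 32616 + (-22)² = 32616 + 484 = 33100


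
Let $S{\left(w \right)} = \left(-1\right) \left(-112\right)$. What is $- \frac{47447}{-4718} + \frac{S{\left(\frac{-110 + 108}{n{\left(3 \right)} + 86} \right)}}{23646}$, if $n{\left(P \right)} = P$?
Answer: $\frac{80175727}{7968702} \approx 10.061$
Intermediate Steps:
$S{\left(w \right)} = 112$
$- \frac{47447}{-4718} + \frac{S{\left(\frac{-110 + 108}{n{\left(3 \right)} + 86} \right)}}{23646} = - \frac{47447}{-4718} + \frac{112}{23646} = \left(-47447\right) \left(- \frac{1}{4718}\right) + 112 \cdot \frac{1}{23646} = \frac{47447}{4718} + \frac{8}{1689} = \frac{80175727}{7968702}$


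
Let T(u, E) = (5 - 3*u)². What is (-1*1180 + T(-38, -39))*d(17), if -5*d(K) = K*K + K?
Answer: -3972186/5 ≈ -7.9444e+5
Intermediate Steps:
d(K) = -K/5 - K²/5 (d(K) = -(K*K + K)/5 = -(K² + K)/5 = -(K + K²)/5 = -K/5 - K²/5)
(-1*1180 + T(-38, -39))*d(17) = (-1*1180 + (-5 + 3*(-38))²)*(-⅕*17*(1 + 17)) = (-1180 + (-5 - 114)²)*(-⅕*17*18) = (-1180 + (-119)²)*(-306/5) = (-1180 + 14161)*(-306/5) = 12981*(-306/5) = -3972186/5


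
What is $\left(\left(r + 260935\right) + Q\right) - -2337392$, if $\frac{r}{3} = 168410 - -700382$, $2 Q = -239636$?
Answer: $5084885$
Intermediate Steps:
$Q = -119818$ ($Q = \frac{1}{2} \left(-239636\right) = -119818$)
$r = 2606376$ ($r = 3 \left(168410 - -700382\right) = 3 \left(168410 + 700382\right) = 3 \cdot 868792 = 2606376$)
$\left(\left(r + 260935\right) + Q\right) - -2337392 = \left(\left(2606376 + 260935\right) - 119818\right) - -2337392 = \left(2867311 - 119818\right) + 2337392 = 2747493 + 2337392 = 5084885$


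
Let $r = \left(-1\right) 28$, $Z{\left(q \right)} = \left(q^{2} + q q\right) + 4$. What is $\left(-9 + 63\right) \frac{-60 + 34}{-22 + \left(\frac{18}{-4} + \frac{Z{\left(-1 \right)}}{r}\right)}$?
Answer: $\frac{9828}{187} \approx 52.556$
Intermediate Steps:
$Z{\left(q \right)} = 4 + 2 q^{2}$ ($Z{\left(q \right)} = \left(q^{2} + q^{2}\right) + 4 = 2 q^{2} + 4 = 4 + 2 q^{2}$)
$r = -28$
$\left(-9 + 63\right) \frac{-60 + 34}{-22 + \left(\frac{18}{-4} + \frac{Z{\left(-1 \right)}}{r}\right)} = \left(-9 + 63\right) \frac{-60 + 34}{-22 + \left(\frac{18}{-4} + \frac{4 + 2 \left(-1\right)^{2}}{-28}\right)} = 54 \left(- \frac{26}{-22 + \left(18 \left(- \frac{1}{4}\right) + \left(4 + 2 \cdot 1\right) \left(- \frac{1}{28}\right)\right)}\right) = 54 \left(- \frac{26}{-22 - \left(\frac{9}{2} - \left(4 + 2\right) \left(- \frac{1}{28}\right)\right)}\right) = 54 \left(- \frac{26}{-22 + \left(- \frac{9}{2} + 6 \left(- \frac{1}{28}\right)\right)}\right) = 54 \left(- \frac{26}{-22 - \frac{33}{7}}\right) = 54 \left(- \frac{26}{- \frac{187}{7}}\right) = 54 \left(\left(-26\right) \left(- \frac{7}{187}\right)\right) = 54 \cdot \frac{182}{187} = \frac{9828}{187}$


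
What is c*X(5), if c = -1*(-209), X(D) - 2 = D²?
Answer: 5643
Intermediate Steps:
X(D) = 2 + D²
c = 209
c*X(5) = 209*(2 + 5²) = 209*(2 + 25) = 209*27 = 5643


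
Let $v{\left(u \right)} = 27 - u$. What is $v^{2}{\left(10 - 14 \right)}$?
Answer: $961$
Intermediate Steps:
$v^{2}{\left(10 - 14 \right)} = \left(27 - \left(10 - 14\right)\right)^{2} = \left(27 - -4\right)^{2} = \left(27 + 4\right)^{2} = 31^{2} = 961$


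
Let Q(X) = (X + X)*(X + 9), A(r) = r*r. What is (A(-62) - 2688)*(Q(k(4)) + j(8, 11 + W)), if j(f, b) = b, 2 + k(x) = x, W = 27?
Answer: 94792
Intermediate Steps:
k(x) = -2 + x
A(r) = r**2
Q(X) = 2*X*(9 + X) (Q(X) = (2*X)*(9 + X) = 2*X*(9 + X))
(A(-62) - 2688)*(Q(k(4)) + j(8, 11 + W)) = ((-62)**2 - 2688)*(2*(-2 + 4)*(9 + (-2 + 4)) + (11 + 27)) = (3844 - 2688)*(2*2*(9 + 2) + 38) = 1156*(2*2*11 + 38) = 1156*(44 + 38) = 1156*82 = 94792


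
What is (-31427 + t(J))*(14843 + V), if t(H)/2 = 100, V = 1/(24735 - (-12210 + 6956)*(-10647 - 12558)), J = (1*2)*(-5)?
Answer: -18832770688331236/40631445 ≈ -4.6350e+8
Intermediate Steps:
J = -10 (J = 2*(-5) = -10)
V = -1/121894335 (V = 1/(24735 - (-5254)*(-23205)) = 1/(24735 - 1*121919070) = 1/(24735 - 121919070) = 1/(-121894335) = -1/121894335 ≈ -8.2038e-9)
t(H) = 200 (t(H) = 2*100 = 200)
(-31427 + t(J))*(14843 + V) = (-31427 + 200)*(14843 - 1/121894335) = -31227*1809277614404/121894335 = -18832770688331236/40631445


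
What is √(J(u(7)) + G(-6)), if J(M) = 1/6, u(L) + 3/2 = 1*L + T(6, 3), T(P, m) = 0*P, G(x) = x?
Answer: I*√210/6 ≈ 2.4152*I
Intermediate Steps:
T(P, m) = 0
u(L) = -3/2 + L (u(L) = -3/2 + (1*L + 0) = -3/2 + (L + 0) = -3/2 + L)
J(M) = ⅙
√(J(u(7)) + G(-6)) = √(⅙ - 6) = √(-35/6) = I*√210/6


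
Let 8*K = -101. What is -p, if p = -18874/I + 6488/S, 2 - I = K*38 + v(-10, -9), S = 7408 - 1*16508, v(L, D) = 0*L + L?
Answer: 24991982/639275 ≈ 39.094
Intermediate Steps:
v(L, D) = L (v(L, D) = 0 + L = L)
K = -101/8 (K = (⅛)*(-101) = -101/8 ≈ -12.625)
S = -9100 (S = 7408 - 16508 = -9100)
I = 1967/4 (I = 2 - (-101/8*38 - 10) = 2 - (-1919/4 - 10) = 2 - 1*(-1959/4) = 2 + 1959/4 = 1967/4 ≈ 491.75)
p = -24991982/639275 (p = -18874/1967/4 + 6488/(-9100) = -18874*4/1967 + 6488*(-1/9100) = -75496/1967 - 1622/2275 = -24991982/639275 ≈ -39.094)
-p = -1*(-24991982/639275) = 24991982/639275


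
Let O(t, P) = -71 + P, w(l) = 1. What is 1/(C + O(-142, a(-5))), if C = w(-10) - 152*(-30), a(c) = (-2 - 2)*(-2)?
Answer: 1/4498 ≈ 0.00022232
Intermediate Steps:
a(c) = 8 (a(c) = -4*(-2) = 8)
C = 4561 (C = 1 - 152*(-30) = 1 + 4560 = 4561)
1/(C + O(-142, a(-5))) = 1/(4561 + (-71 + 8)) = 1/(4561 - 63) = 1/4498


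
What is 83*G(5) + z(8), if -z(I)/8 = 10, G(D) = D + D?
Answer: 750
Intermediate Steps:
G(D) = 2*D
z(I) = -80 (z(I) = -8*10 = -80)
83*G(5) + z(8) = 83*(2*5) - 80 = 83*10 - 80 = 830 - 80 = 750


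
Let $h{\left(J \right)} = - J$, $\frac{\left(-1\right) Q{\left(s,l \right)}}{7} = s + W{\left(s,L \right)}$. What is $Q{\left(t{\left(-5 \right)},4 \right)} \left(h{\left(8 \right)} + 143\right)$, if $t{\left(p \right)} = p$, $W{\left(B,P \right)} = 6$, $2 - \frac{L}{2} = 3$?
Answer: $-945$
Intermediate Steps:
$L = -2$ ($L = 4 - 6 = -2$)
$Q{\left(s,l \right)} = -42 - 7 s$ ($Q{\left(s,l \right)} = - 7 \left(s + 6\right) = - 7 \left(6 + s\right) = -42 - 7 s$)
$Q{\left(t{\left(-5 \right)},4 \right)} \left(h{\left(8 \right)} + 143\right) = \left(-42 - -35\right) \left(\left(-1\right) 8 + 143\right) = \left(-42 + 35\right) \left(-8 + 143\right) = \left(-7\right) 135 = -945$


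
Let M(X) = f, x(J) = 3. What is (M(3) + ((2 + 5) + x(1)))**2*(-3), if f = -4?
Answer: -108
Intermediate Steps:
M(X) = -4
(M(3) + ((2 + 5) + x(1)))**2*(-3) = (-4 + ((2 + 5) + 3))**2*(-3) = (-4 + (7 + 3))**2*(-3) = (-4 + 10)**2*(-3) = 6**2*(-3) = 36*(-3) = -108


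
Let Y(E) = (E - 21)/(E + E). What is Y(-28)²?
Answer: 49/64 ≈ 0.76563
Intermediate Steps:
Y(E) = (-21 + E)/(2*E) (Y(E) = (-21 + E)/((2*E)) = (-21 + E)*(1/(2*E)) = (-21 + E)/(2*E))
Y(-28)² = ((½)*(-21 - 28)/(-28))² = ((½)*(-1/28)*(-49))² = (7/8)² = 49/64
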